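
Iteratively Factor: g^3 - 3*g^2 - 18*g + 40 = (g + 4)*(g^2 - 7*g + 10) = (g - 2)*(g + 4)*(g - 5)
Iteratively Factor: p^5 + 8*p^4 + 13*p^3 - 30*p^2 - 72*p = (p + 3)*(p^4 + 5*p^3 - 2*p^2 - 24*p) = (p + 3)^2*(p^3 + 2*p^2 - 8*p) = (p + 3)^2*(p + 4)*(p^2 - 2*p) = p*(p + 3)^2*(p + 4)*(p - 2)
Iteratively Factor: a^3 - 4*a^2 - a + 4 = (a - 1)*(a^2 - 3*a - 4) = (a - 1)*(a + 1)*(a - 4)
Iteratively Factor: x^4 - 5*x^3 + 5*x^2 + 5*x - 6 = (x - 3)*(x^3 - 2*x^2 - x + 2) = (x - 3)*(x + 1)*(x^2 - 3*x + 2) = (x - 3)*(x - 2)*(x + 1)*(x - 1)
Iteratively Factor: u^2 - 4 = (u - 2)*(u + 2)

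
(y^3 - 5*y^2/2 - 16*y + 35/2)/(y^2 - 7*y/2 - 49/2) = (y^2 - 6*y + 5)/(y - 7)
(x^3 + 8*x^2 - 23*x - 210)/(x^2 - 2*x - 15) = (x^2 + 13*x + 42)/(x + 3)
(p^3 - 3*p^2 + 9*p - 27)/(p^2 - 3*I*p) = p - 3 + 3*I - 9*I/p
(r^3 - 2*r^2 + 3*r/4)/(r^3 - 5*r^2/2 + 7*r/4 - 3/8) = 2*r/(2*r - 1)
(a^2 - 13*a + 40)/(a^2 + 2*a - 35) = (a - 8)/(a + 7)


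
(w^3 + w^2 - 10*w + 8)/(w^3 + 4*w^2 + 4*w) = (w^3 + w^2 - 10*w + 8)/(w*(w^2 + 4*w + 4))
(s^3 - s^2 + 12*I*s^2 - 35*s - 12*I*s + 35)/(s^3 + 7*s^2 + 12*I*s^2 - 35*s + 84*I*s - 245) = (s - 1)/(s + 7)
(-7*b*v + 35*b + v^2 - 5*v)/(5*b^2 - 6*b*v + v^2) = (-7*b*v + 35*b + v^2 - 5*v)/(5*b^2 - 6*b*v + v^2)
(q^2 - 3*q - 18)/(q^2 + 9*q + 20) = (q^2 - 3*q - 18)/(q^2 + 9*q + 20)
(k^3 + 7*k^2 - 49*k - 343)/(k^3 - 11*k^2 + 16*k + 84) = (k^2 + 14*k + 49)/(k^2 - 4*k - 12)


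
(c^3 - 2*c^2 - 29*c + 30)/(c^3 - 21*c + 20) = (c - 6)/(c - 4)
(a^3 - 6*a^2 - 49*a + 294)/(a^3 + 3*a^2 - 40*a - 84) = (a - 7)/(a + 2)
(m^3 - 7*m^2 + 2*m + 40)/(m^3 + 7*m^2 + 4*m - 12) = (m^2 - 9*m + 20)/(m^2 + 5*m - 6)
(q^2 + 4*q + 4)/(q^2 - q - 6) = (q + 2)/(q - 3)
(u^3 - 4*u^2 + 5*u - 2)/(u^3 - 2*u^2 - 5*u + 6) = (u^2 - 3*u + 2)/(u^2 - u - 6)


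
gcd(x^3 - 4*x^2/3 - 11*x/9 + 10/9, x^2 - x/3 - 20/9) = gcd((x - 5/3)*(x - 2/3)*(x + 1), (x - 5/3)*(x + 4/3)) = x - 5/3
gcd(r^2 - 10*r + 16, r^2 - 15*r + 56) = r - 8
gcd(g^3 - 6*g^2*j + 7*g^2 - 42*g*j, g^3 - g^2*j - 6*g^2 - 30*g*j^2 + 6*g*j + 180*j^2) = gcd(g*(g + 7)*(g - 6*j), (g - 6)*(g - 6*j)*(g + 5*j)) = g - 6*j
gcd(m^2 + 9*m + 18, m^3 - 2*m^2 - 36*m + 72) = m + 6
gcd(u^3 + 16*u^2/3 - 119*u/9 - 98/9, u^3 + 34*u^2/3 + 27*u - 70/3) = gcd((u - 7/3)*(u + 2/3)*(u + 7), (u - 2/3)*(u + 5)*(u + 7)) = u + 7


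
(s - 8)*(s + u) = s^2 + s*u - 8*s - 8*u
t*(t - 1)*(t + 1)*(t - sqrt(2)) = t^4 - sqrt(2)*t^3 - t^2 + sqrt(2)*t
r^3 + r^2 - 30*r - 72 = (r - 6)*(r + 3)*(r + 4)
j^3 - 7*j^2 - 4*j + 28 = (j - 7)*(j - 2)*(j + 2)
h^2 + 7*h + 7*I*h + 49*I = (h + 7)*(h + 7*I)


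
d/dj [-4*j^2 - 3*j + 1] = -8*j - 3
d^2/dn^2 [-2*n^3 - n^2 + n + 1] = -12*n - 2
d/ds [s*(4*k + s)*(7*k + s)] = 28*k^2 + 22*k*s + 3*s^2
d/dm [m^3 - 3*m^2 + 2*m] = 3*m^2 - 6*m + 2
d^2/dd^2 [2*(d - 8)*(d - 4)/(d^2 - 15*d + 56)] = 12/(d^3 - 21*d^2 + 147*d - 343)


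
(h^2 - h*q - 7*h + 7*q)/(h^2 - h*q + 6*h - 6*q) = (h - 7)/(h + 6)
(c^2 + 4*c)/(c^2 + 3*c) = (c + 4)/(c + 3)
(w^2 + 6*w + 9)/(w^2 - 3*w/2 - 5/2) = 2*(w^2 + 6*w + 9)/(2*w^2 - 3*w - 5)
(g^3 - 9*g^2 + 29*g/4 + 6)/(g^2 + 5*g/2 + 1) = (g^2 - 19*g/2 + 12)/(g + 2)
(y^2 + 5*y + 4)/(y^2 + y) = (y + 4)/y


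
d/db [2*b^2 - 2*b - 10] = 4*b - 2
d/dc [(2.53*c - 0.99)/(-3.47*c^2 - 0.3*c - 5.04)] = (8.7791*c^2 - 6.8706*c - 13.0482)/(12.0409*c^4 + 2.082*c^3 + 35.0676*c^2 + 3.024*c + 25.4016)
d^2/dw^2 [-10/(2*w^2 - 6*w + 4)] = 10*(w^2 - 3*w - (2*w - 3)^2 + 2)/(w^2 - 3*w + 2)^3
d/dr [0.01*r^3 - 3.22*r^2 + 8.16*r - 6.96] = 0.03*r^2 - 6.44*r + 8.16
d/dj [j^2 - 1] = 2*j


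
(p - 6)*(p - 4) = p^2 - 10*p + 24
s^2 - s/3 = s*(s - 1/3)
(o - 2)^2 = o^2 - 4*o + 4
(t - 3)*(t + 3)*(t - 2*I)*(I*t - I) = I*t^4 + 2*t^3 - I*t^3 - 2*t^2 - 9*I*t^2 - 18*t + 9*I*t + 18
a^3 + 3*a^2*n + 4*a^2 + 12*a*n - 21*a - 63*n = (a - 3)*(a + 7)*(a + 3*n)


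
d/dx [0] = 0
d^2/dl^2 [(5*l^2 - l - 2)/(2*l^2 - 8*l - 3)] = 2*(76*l^3 + 66*l^2 + 78*l - 71)/(8*l^6 - 96*l^5 + 348*l^4 - 224*l^3 - 522*l^2 - 216*l - 27)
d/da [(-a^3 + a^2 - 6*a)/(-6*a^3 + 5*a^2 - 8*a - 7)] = (a^4 - 56*a^3 + 43*a^2 - 14*a + 42)/(36*a^6 - 60*a^5 + 121*a^4 + 4*a^3 - 6*a^2 + 112*a + 49)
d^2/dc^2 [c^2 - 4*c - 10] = 2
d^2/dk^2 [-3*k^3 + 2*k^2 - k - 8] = 4 - 18*k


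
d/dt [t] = 1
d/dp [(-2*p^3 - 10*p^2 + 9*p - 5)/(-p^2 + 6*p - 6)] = (2*p^4 - 24*p^3 - 15*p^2 + 110*p - 24)/(p^4 - 12*p^3 + 48*p^2 - 72*p + 36)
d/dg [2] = 0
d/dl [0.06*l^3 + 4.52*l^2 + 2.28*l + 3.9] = 0.18*l^2 + 9.04*l + 2.28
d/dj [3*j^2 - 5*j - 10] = 6*j - 5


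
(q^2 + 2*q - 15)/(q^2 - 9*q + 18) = (q + 5)/(q - 6)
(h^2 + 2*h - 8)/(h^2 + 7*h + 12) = (h - 2)/(h + 3)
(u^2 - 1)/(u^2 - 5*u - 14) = (1 - u^2)/(-u^2 + 5*u + 14)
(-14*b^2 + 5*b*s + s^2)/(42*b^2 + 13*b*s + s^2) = (-2*b + s)/(6*b + s)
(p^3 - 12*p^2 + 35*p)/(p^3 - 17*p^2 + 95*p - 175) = p/(p - 5)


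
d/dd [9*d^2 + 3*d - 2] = 18*d + 3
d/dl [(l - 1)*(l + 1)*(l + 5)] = 3*l^2 + 10*l - 1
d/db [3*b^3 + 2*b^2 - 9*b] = 9*b^2 + 4*b - 9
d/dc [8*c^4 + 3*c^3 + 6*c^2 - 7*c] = 32*c^3 + 9*c^2 + 12*c - 7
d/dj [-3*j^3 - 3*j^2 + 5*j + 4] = -9*j^2 - 6*j + 5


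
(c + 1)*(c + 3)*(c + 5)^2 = c^4 + 14*c^3 + 68*c^2 + 130*c + 75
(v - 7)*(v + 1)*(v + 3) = v^3 - 3*v^2 - 25*v - 21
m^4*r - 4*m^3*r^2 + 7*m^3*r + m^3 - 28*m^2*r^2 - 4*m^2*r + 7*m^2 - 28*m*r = m*(m + 7)*(m - 4*r)*(m*r + 1)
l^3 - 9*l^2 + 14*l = l*(l - 7)*(l - 2)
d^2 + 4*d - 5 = (d - 1)*(d + 5)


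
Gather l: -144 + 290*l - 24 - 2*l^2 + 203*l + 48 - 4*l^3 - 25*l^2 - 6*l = -4*l^3 - 27*l^2 + 487*l - 120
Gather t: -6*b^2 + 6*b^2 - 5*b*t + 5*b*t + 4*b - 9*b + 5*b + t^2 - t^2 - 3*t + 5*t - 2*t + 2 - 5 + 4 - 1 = 0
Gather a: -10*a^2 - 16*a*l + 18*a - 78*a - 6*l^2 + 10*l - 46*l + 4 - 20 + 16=-10*a^2 + a*(-16*l - 60) - 6*l^2 - 36*l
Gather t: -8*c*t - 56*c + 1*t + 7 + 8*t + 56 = -56*c + t*(9 - 8*c) + 63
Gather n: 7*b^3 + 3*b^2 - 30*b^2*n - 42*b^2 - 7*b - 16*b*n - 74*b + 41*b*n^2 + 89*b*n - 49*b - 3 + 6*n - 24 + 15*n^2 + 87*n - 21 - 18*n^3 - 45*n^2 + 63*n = 7*b^3 - 39*b^2 - 130*b - 18*n^3 + n^2*(41*b - 30) + n*(-30*b^2 + 73*b + 156) - 48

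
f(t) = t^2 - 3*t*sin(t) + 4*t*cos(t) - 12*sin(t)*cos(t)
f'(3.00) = -2.69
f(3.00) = -2.47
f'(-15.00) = -106.14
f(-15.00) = 235.39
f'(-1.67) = 3.87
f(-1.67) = -2.72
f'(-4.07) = -3.83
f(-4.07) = 41.85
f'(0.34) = -7.30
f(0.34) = -2.72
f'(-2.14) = -9.55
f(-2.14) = -1.66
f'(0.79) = -1.54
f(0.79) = -4.84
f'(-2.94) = -31.23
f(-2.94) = 16.05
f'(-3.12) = -31.79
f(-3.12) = 21.75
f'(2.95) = -3.29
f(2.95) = -2.32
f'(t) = -4*t*sin(t) - 3*t*cos(t) + 2*t + 12*sin(t)^2 - 3*sin(t) - 12*cos(t)^2 + 4*cos(t)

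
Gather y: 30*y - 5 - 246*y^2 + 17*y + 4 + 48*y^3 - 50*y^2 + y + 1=48*y^3 - 296*y^2 + 48*y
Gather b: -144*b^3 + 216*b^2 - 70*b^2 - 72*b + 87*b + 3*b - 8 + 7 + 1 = -144*b^3 + 146*b^2 + 18*b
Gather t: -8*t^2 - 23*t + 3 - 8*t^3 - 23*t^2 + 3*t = -8*t^3 - 31*t^2 - 20*t + 3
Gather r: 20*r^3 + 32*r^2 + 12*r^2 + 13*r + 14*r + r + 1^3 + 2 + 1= 20*r^3 + 44*r^2 + 28*r + 4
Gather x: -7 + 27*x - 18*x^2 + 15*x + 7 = -18*x^2 + 42*x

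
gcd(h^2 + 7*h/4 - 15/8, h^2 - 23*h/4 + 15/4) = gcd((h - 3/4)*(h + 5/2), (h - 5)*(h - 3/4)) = h - 3/4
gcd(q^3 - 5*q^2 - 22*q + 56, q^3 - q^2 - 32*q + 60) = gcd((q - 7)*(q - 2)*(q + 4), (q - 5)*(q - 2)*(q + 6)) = q - 2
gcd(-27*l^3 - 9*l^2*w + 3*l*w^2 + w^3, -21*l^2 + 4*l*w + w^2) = -3*l + w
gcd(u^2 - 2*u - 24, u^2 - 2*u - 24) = u^2 - 2*u - 24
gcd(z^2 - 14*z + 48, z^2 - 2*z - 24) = z - 6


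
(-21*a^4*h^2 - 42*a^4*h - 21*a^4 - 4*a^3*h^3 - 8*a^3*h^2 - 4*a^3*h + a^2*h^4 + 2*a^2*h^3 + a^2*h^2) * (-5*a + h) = 105*a^5*h^2 + 210*a^5*h + 105*a^5 - a^4*h^3 - 2*a^4*h^2 - a^4*h - 9*a^3*h^4 - 18*a^3*h^3 - 9*a^3*h^2 + a^2*h^5 + 2*a^2*h^4 + a^2*h^3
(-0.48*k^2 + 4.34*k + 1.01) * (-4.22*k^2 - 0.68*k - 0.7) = 2.0256*k^4 - 17.9884*k^3 - 6.8774*k^2 - 3.7248*k - 0.707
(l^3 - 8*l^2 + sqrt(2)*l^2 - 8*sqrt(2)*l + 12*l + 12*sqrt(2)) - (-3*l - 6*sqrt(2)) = l^3 - 8*l^2 + sqrt(2)*l^2 - 8*sqrt(2)*l + 15*l + 18*sqrt(2)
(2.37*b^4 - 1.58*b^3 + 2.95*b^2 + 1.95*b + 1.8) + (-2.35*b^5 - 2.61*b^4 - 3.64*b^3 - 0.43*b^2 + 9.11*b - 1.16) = -2.35*b^5 - 0.24*b^4 - 5.22*b^3 + 2.52*b^2 + 11.06*b + 0.64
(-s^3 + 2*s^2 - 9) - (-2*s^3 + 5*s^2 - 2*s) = s^3 - 3*s^2 + 2*s - 9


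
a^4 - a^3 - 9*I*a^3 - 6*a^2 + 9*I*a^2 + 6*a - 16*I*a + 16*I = (a - 8*I)*(a - 2*I)*(-I*a + 1)*(I*a - I)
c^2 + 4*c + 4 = (c + 2)^2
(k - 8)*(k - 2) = k^2 - 10*k + 16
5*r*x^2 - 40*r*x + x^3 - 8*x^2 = x*(5*r + x)*(x - 8)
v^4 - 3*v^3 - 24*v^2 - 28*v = v*(v - 7)*(v + 2)^2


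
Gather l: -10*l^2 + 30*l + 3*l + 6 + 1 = -10*l^2 + 33*l + 7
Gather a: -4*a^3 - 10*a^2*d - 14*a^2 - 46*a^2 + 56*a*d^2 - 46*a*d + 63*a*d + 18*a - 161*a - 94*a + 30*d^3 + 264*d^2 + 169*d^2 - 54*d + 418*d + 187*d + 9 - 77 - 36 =-4*a^3 + a^2*(-10*d - 60) + a*(56*d^2 + 17*d - 237) + 30*d^3 + 433*d^2 + 551*d - 104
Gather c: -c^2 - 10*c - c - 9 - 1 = -c^2 - 11*c - 10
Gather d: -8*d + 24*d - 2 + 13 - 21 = 16*d - 10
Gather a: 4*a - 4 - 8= 4*a - 12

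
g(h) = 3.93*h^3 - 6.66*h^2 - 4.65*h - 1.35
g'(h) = 11.79*h^2 - 13.32*h - 4.65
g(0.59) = -5.60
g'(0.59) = -8.40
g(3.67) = 86.14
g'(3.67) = 105.26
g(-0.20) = -0.72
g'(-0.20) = -1.51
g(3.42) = 62.06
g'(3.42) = 87.70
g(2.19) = -2.20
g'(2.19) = 22.73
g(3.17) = 42.17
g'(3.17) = 71.60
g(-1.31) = -15.52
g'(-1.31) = 33.03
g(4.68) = 233.86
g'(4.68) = 191.24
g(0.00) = -1.35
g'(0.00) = -4.65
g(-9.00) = -3363.93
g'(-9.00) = 1070.22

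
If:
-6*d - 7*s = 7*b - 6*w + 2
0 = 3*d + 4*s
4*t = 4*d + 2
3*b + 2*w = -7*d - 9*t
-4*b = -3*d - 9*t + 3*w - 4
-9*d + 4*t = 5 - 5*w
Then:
No Solution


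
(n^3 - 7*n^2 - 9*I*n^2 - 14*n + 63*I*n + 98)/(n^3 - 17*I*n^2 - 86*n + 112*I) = (n - 7)/(n - 8*I)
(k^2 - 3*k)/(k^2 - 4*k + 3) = k/(k - 1)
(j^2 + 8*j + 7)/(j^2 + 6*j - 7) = (j + 1)/(j - 1)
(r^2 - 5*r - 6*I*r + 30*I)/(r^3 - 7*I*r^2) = (r^2 - 5*r - 6*I*r + 30*I)/(r^2*(r - 7*I))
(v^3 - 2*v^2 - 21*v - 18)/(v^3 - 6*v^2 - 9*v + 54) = (v + 1)/(v - 3)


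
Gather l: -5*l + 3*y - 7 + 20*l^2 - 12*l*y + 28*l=20*l^2 + l*(23 - 12*y) + 3*y - 7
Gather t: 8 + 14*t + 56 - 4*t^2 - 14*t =64 - 4*t^2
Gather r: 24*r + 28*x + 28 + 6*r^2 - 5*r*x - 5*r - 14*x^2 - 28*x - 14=6*r^2 + r*(19 - 5*x) - 14*x^2 + 14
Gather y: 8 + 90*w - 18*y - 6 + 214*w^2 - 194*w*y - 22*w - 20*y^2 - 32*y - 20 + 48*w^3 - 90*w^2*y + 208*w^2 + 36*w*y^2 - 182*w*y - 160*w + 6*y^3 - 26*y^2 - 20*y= 48*w^3 + 422*w^2 - 92*w + 6*y^3 + y^2*(36*w - 46) + y*(-90*w^2 - 376*w - 70) - 18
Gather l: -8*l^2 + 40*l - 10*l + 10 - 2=-8*l^2 + 30*l + 8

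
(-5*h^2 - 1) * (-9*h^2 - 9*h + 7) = 45*h^4 + 45*h^3 - 26*h^2 + 9*h - 7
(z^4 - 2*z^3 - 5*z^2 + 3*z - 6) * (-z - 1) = -z^5 + z^4 + 7*z^3 + 2*z^2 + 3*z + 6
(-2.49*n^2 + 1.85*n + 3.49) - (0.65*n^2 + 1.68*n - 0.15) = -3.14*n^2 + 0.17*n + 3.64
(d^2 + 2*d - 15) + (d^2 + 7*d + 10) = 2*d^2 + 9*d - 5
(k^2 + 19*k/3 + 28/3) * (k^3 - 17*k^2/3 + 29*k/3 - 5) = k^5 + 2*k^4/3 - 152*k^3/9 + 10*k^2/3 + 527*k/9 - 140/3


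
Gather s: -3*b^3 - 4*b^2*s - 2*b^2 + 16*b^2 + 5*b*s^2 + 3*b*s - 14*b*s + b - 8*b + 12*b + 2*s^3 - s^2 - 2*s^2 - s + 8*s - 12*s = -3*b^3 + 14*b^2 + 5*b + 2*s^3 + s^2*(5*b - 3) + s*(-4*b^2 - 11*b - 5)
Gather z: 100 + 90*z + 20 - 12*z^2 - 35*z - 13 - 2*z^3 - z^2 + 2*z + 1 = -2*z^3 - 13*z^2 + 57*z + 108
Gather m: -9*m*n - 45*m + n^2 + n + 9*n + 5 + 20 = m*(-9*n - 45) + n^2 + 10*n + 25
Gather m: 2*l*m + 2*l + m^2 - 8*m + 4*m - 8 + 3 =2*l + m^2 + m*(2*l - 4) - 5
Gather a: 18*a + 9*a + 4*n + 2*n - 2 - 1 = 27*a + 6*n - 3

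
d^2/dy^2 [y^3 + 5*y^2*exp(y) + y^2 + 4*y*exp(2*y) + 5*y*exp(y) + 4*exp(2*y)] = 5*y^2*exp(y) + 16*y*exp(2*y) + 25*y*exp(y) + 6*y + 32*exp(2*y) + 20*exp(y) + 2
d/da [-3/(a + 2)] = 3/(a + 2)^2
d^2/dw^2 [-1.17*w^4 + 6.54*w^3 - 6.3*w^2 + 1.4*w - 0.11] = -14.04*w^2 + 39.24*w - 12.6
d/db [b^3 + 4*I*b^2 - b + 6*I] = 3*b^2 + 8*I*b - 1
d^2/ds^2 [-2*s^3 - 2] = -12*s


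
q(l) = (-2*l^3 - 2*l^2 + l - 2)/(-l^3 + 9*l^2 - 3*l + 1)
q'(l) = (-6*l^2 - 4*l + 1)/(-l^3 + 9*l^2 - 3*l + 1) + (3*l^2 - 18*l + 3)*(-2*l^3 - 2*l^2 + l - 2)/(-l^3 + 9*l^2 - 3*l + 1)^2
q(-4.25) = 0.44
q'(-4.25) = -0.13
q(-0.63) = -0.44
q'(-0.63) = -0.84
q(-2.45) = 0.17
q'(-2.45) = -0.19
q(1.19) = -0.83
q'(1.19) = -0.06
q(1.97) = -1.03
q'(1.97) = -0.39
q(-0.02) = -1.90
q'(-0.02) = -4.99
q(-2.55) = 0.19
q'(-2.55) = -0.18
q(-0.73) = -0.36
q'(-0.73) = -0.68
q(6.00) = -5.49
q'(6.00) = -2.81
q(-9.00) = 0.86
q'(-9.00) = -0.06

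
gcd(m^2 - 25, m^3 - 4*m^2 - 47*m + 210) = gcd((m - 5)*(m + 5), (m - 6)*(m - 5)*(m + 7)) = m - 5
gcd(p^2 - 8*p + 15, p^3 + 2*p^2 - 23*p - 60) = p - 5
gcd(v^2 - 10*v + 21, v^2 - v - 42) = v - 7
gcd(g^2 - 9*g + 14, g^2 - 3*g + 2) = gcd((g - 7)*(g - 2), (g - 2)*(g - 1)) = g - 2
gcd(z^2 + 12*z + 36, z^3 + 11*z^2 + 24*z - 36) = z^2 + 12*z + 36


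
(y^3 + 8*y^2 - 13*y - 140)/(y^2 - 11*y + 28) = (y^2 + 12*y + 35)/(y - 7)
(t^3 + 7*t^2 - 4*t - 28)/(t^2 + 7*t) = t - 4/t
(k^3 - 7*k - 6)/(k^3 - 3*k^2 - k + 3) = (k + 2)/(k - 1)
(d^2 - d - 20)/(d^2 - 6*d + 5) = (d + 4)/(d - 1)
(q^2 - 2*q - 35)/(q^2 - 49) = (q + 5)/(q + 7)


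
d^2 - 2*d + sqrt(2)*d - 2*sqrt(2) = (d - 2)*(d + sqrt(2))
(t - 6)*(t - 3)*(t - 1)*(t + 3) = t^4 - 7*t^3 - 3*t^2 + 63*t - 54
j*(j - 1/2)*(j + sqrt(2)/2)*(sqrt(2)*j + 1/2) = sqrt(2)*j^4 - sqrt(2)*j^3/2 + 3*j^3/2 - 3*j^2/4 + sqrt(2)*j^2/4 - sqrt(2)*j/8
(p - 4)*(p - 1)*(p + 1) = p^3 - 4*p^2 - p + 4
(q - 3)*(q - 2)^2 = q^3 - 7*q^2 + 16*q - 12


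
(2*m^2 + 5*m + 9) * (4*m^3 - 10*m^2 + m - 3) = 8*m^5 - 12*m^3 - 91*m^2 - 6*m - 27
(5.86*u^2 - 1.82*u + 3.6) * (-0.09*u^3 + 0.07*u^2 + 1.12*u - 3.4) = -0.5274*u^5 + 0.574*u^4 + 6.1118*u^3 - 21.7104*u^2 + 10.22*u - 12.24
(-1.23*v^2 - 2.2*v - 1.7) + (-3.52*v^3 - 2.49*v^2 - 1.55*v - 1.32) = -3.52*v^3 - 3.72*v^2 - 3.75*v - 3.02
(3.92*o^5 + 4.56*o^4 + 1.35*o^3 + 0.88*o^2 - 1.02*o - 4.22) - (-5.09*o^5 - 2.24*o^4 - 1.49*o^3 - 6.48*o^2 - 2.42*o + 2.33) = 9.01*o^5 + 6.8*o^4 + 2.84*o^3 + 7.36*o^2 + 1.4*o - 6.55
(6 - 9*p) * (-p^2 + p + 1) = 9*p^3 - 15*p^2 - 3*p + 6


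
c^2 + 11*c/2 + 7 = (c + 2)*(c + 7/2)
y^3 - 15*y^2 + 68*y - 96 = (y - 8)*(y - 4)*(y - 3)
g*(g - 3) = g^2 - 3*g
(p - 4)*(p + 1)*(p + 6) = p^3 + 3*p^2 - 22*p - 24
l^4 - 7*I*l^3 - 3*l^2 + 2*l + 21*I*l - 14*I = (l - 1)^2*(l + 2)*(l - 7*I)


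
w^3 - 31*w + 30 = (w - 5)*(w - 1)*(w + 6)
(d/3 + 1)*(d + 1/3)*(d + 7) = d^3/3 + 31*d^2/9 + 73*d/9 + 7/3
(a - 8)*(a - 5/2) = a^2 - 21*a/2 + 20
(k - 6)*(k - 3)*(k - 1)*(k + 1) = k^4 - 9*k^3 + 17*k^2 + 9*k - 18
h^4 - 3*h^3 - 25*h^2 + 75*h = h*(h - 5)*(h - 3)*(h + 5)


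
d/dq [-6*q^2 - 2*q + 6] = -12*q - 2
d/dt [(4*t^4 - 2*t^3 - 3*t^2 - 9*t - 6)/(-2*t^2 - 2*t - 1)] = (-16*t^5 - 20*t^4 - 8*t^3 - 6*t^2 - 18*t - 3)/(4*t^4 + 8*t^3 + 8*t^2 + 4*t + 1)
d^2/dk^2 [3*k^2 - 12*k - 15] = 6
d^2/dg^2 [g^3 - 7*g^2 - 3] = 6*g - 14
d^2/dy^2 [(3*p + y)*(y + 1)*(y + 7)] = 6*p + 6*y + 16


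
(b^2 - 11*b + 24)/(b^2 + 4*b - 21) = (b - 8)/(b + 7)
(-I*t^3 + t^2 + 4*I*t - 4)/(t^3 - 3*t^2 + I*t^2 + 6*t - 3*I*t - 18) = (-I*t^3 + t^2 + 4*I*t - 4)/(t^3 + t^2*(-3 + I) + 3*t*(2 - I) - 18)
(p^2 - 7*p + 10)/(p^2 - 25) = (p - 2)/(p + 5)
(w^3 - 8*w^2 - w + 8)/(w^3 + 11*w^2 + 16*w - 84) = (w^3 - 8*w^2 - w + 8)/(w^3 + 11*w^2 + 16*w - 84)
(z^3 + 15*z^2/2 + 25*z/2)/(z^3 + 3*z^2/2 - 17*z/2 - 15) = z*(z + 5)/(z^2 - z - 6)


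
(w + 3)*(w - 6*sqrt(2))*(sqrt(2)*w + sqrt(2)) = sqrt(2)*w^3 - 12*w^2 + 4*sqrt(2)*w^2 - 48*w + 3*sqrt(2)*w - 36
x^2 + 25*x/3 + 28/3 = (x + 4/3)*(x + 7)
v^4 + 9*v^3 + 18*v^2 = v^2*(v + 3)*(v + 6)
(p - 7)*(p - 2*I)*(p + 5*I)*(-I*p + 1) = -I*p^4 + 4*p^3 + 7*I*p^3 - 28*p^2 - 7*I*p^2 + 10*p + 49*I*p - 70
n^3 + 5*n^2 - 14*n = n*(n - 2)*(n + 7)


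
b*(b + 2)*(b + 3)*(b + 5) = b^4 + 10*b^3 + 31*b^2 + 30*b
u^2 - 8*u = u*(u - 8)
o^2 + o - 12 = (o - 3)*(o + 4)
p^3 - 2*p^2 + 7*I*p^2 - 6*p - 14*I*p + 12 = (p - 2)*(p + I)*(p + 6*I)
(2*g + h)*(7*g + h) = 14*g^2 + 9*g*h + h^2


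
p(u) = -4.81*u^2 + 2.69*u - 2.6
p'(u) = 2.69 - 9.62*u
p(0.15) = -2.30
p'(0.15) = 1.25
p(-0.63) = -6.20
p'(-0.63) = 8.75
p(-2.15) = -30.62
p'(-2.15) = 23.37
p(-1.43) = -16.28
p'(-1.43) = 16.45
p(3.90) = -65.27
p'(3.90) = -34.83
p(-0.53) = -5.38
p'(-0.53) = 7.79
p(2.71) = -30.64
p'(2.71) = -23.38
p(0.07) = -2.44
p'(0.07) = 2.02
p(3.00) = -37.82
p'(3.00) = -26.17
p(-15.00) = -1125.20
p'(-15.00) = 146.99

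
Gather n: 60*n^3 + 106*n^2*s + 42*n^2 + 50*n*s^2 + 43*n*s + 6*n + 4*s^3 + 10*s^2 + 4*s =60*n^3 + n^2*(106*s + 42) + n*(50*s^2 + 43*s + 6) + 4*s^3 + 10*s^2 + 4*s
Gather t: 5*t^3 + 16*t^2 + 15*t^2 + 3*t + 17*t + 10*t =5*t^3 + 31*t^2 + 30*t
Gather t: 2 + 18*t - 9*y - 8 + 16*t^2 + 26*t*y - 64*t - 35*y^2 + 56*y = 16*t^2 + t*(26*y - 46) - 35*y^2 + 47*y - 6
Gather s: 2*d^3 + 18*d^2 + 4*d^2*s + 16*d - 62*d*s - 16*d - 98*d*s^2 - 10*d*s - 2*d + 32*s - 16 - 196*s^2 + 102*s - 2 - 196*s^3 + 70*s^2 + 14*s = 2*d^3 + 18*d^2 - 2*d - 196*s^3 + s^2*(-98*d - 126) + s*(4*d^2 - 72*d + 148) - 18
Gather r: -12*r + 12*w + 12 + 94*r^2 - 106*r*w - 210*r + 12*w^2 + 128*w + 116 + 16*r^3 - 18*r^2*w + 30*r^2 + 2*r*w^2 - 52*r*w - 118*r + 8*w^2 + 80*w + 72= 16*r^3 + r^2*(124 - 18*w) + r*(2*w^2 - 158*w - 340) + 20*w^2 + 220*w + 200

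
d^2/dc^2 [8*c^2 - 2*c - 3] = 16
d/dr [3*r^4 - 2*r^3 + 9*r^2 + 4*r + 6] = 12*r^3 - 6*r^2 + 18*r + 4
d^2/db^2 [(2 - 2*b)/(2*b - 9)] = -56/(2*b - 9)^3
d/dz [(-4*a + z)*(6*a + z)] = 2*a + 2*z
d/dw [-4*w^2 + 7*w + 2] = 7 - 8*w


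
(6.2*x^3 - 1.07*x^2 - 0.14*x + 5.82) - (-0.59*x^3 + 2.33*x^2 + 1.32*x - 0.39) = 6.79*x^3 - 3.4*x^2 - 1.46*x + 6.21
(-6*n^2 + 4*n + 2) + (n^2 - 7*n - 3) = -5*n^2 - 3*n - 1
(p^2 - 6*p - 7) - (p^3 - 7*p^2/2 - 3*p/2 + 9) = -p^3 + 9*p^2/2 - 9*p/2 - 16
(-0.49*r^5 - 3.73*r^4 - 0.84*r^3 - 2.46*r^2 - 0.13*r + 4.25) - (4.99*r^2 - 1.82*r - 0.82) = -0.49*r^5 - 3.73*r^4 - 0.84*r^3 - 7.45*r^2 + 1.69*r + 5.07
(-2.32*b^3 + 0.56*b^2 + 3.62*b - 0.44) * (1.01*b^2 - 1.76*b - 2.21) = -2.3432*b^5 + 4.6488*b^4 + 7.7978*b^3 - 8.0532*b^2 - 7.2258*b + 0.9724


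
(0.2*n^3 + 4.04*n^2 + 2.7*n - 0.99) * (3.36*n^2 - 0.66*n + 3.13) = 0.672*n^5 + 13.4424*n^4 + 7.0316*n^3 + 7.5368*n^2 + 9.1044*n - 3.0987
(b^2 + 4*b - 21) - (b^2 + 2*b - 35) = 2*b + 14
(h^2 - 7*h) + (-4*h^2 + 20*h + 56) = -3*h^2 + 13*h + 56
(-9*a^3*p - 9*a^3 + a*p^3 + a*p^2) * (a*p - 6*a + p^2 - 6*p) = -9*a^4*p^2 + 45*a^4*p + 54*a^4 - 9*a^3*p^3 + 45*a^3*p^2 + 54*a^3*p + a^2*p^4 - 5*a^2*p^3 - 6*a^2*p^2 + a*p^5 - 5*a*p^4 - 6*a*p^3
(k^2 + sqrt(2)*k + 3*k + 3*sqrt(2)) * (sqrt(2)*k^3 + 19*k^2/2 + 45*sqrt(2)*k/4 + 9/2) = sqrt(2)*k^5 + 3*sqrt(2)*k^4 + 23*k^4/2 + 83*sqrt(2)*k^3/4 + 69*k^3/2 + 27*k^2 + 249*sqrt(2)*k^2/4 + 9*sqrt(2)*k/2 + 81*k + 27*sqrt(2)/2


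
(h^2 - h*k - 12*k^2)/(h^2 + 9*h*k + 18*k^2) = (h - 4*k)/(h + 6*k)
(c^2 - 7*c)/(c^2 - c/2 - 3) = 2*c*(7 - c)/(-2*c^2 + c + 6)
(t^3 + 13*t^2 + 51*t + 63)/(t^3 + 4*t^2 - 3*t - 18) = (t + 7)/(t - 2)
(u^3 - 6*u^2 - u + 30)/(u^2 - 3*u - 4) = (-u^3 + 6*u^2 + u - 30)/(-u^2 + 3*u + 4)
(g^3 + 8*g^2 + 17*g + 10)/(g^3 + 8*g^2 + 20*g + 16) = (g^2 + 6*g + 5)/(g^2 + 6*g + 8)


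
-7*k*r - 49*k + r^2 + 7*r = (-7*k + r)*(r + 7)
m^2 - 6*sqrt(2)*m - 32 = (m - 8*sqrt(2))*(m + 2*sqrt(2))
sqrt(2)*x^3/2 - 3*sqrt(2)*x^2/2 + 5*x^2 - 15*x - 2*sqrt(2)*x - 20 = (x - 4)*(x + 5*sqrt(2))*(sqrt(2)*x/2 + sqrt(2)/2)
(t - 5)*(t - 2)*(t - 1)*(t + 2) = t^4 - 6*t^3 + t^2 + 24*t - 20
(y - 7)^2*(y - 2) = y^3 - 16*y^2 + 77*y - 98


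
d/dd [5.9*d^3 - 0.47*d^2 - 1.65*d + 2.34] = 17.7*d^2 - 0.94*d - 1.65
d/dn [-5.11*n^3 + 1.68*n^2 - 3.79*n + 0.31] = -15.33*n^2 + 3.36*n - 3.79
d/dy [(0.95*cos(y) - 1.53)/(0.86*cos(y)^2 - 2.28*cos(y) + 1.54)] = (0.817*cos(y)^2 - 2.6316*cos(y) + 2.0254)*sin(y)/(0.7396*cos(y)^4 - 3.9216*cos(y)^3 + 7.8472*cos(y)^2 - 7.0224*cos(y) + 2.3716)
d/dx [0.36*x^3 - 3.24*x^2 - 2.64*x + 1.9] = 1.08*x^2 - 6.48*x - 2.64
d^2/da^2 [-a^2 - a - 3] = -2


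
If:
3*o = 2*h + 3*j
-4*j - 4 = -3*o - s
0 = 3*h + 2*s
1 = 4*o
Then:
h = 51/14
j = -61/28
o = 1/4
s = -153/28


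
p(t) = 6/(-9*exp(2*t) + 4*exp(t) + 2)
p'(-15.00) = 0.00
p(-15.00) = 3.00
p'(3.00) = 0.00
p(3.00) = 0.00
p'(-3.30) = -0.16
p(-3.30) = 2.81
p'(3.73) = 0.00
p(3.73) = -0.00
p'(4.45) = 0.00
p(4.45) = -0.00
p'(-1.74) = -0.15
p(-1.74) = 2.47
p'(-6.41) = -0.01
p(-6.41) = 2.99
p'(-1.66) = -0.11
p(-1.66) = 2.46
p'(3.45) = 0.00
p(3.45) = -0.00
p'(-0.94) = 1.48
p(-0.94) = 2.74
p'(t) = 6*(18*exp(2*t) - 4*exp(t))/(-9*exp(2*t) + 4*exp(t) + 2)^2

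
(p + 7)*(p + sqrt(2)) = p^2 + sqrt(2)*p + 7*p + 7*sqrt(2)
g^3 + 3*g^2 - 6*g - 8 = (g - 2)*(g + 1)*(g + 4)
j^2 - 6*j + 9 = (j - 3)^2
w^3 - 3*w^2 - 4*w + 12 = (w - 3)*(w - 2)*(w + 2)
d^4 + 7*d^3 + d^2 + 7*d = d*(d + 7)*(d - I)*(d + I)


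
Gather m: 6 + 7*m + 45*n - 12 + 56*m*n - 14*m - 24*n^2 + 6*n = m*(56*n - 7) - 24*n^2 + 51*n - 6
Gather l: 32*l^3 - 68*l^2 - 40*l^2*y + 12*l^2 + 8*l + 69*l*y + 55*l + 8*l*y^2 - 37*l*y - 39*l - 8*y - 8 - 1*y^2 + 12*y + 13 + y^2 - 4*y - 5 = 32*l^3 + l^2*(-40*y - 56) + l*(8*y^2 + 32*y + 24)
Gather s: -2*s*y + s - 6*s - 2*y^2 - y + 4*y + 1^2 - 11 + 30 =s*(-2*y - 5) - 2*y^2 + 3*y + 20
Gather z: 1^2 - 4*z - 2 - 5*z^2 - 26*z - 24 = -5*z^2 - 30*z - 25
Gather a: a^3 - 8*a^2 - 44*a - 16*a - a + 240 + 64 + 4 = a^3 - 8*a^2 - 61*a + 308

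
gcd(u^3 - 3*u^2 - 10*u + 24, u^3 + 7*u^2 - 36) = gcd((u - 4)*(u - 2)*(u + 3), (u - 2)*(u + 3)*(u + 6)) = u^2 + u - 6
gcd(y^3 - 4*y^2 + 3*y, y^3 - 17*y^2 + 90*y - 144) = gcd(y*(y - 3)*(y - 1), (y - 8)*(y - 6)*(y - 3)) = y - 3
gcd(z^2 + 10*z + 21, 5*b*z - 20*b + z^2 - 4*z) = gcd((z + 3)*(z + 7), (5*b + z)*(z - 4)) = 1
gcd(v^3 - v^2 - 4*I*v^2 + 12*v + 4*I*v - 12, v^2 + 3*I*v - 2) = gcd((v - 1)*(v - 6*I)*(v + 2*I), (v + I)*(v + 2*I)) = v + 2*I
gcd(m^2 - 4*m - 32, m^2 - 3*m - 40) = m - 8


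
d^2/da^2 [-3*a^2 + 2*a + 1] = -6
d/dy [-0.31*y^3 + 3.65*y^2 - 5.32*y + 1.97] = -0.93*y^2 + 7.3*y - 5.32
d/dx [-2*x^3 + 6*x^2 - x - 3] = -6*x^2 + 12*x - 1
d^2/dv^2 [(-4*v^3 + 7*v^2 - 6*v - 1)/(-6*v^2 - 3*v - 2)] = 2*(330*v^3 + 432*v^2 - 114*v - 67)/(216*v^6 + 324*v^5 + 378*v^4 + 243*v^3 + 126*v^2 + 36*v + 8)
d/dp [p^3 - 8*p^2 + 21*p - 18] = 3*p^2 - 16*p + 21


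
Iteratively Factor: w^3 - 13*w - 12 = (w + 1)*(w^2 - w - 12) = (w - 4)*(w + 1)*(w + 3)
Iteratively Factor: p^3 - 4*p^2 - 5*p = (p)*(p^2 - 4*p - 5) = p*(p + 1)*(p - 5)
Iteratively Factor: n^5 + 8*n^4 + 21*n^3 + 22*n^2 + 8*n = (n + 1)*(n^4 + 7*n^3 + 14*n^2 + 8*n) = (n + 1)^2*(n^3 + 6*n^2 + 8*n) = n*(n + 1)^2*(n^2 + 6*n + 8) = n*(n + 1)^2*(n + 4)*(n + 2)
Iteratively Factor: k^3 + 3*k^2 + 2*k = (k + 2)*(k^2 + k) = k*(k + 2)*(k + 1)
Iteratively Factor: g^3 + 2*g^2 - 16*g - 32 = (g + 4)*(g^2 - 2*g - 8) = (g + 2)*(g + 4)*(g - 4)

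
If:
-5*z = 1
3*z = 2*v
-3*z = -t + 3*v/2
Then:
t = -21/20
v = -3/10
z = -1/5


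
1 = 1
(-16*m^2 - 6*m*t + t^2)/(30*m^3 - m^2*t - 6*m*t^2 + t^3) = (-8*m + t)/(15*m^2 - 8*m*t + t^2)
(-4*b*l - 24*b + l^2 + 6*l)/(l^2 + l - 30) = (-4*b + l)/(l - 5)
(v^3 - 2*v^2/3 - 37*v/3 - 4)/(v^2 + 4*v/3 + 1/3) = (v^2 - v - 12)/(v + 1)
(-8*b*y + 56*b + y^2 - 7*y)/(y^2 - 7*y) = (-8*b + y)/y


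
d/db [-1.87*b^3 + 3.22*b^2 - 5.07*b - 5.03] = -5.61*b^2 + 6.44*b - 5.07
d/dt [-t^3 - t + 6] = -3*t^2 - 1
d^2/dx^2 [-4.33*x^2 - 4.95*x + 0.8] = -8.66000000000000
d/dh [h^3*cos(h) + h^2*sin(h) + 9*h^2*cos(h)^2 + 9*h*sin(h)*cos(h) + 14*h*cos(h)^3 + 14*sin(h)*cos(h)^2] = -h^3*sin(h) - 9*h^2*sin(2*h) + 4*h^2*cos(h) - 17*h*sin(h)/2 - 21*h*sin(3*h)/2 + 18*h*cos(2*h) + 9*h + 9*sin(2*h)/2 + 14*cos(h) + 14*cos(3*h)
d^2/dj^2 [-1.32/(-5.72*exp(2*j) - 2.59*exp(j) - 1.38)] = (1.32*(11.44*exp(j) + 2.59)*(22.88*exp(j) + 5.18)*exp(j) - (30.2016*exp(j) + 3.4188)*(5.72*exp(2*j) + 2.59*exp(j) + 1.38))*exp(j)/(5.72*exp(2*j) + 2.59*exp(j) + 1.38)^3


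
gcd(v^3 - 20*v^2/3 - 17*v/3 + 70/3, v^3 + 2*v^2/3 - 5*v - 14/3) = v + 2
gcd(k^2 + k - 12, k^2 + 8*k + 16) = k + 4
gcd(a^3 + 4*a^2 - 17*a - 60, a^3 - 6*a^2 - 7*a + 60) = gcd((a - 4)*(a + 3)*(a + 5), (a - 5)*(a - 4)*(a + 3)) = a^2 - a - 12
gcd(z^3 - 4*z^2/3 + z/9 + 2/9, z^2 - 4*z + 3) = z - 1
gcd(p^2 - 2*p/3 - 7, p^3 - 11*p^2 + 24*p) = p - 3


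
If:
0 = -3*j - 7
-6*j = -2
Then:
No Solution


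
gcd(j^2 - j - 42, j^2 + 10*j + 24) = j + 6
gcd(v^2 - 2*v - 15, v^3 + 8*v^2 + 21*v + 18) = v + 3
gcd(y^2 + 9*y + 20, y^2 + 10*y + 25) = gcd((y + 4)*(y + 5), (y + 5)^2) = y + 5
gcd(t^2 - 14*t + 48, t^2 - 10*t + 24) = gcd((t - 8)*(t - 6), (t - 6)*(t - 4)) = t - 6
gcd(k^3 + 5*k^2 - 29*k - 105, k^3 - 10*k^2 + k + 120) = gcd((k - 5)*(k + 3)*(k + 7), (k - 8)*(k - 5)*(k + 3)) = k^2 - 2*k - 15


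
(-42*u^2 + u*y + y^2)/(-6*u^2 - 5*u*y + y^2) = (7*u + y)/(u + y)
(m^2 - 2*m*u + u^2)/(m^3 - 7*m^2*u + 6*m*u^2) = (-m + u)/(m*(-m + 6*u))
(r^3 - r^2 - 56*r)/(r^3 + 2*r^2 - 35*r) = (r - 8)/(r - 5)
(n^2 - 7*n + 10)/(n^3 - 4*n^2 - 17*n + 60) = (n - 2)/(n^2 + n - 12)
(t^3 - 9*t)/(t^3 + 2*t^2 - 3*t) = (t - 3)/(t - 1)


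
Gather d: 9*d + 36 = 9*d + 36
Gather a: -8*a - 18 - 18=-8*a - 36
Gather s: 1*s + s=2*s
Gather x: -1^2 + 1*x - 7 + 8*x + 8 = 9*x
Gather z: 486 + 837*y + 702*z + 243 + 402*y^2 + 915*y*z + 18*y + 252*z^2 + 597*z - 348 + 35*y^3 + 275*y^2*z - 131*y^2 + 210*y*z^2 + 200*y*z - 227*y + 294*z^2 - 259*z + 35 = 35*y^3 + 271*y^2 + 628*y + z^2*(210*y + 546) + z*(275*y^2 + 1115*y + 1040) + 416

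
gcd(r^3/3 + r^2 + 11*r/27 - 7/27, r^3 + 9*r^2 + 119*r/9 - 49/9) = r^2 + 2*r - 7/9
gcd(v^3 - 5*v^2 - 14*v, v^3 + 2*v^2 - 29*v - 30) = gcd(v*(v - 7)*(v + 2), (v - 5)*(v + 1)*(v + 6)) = 1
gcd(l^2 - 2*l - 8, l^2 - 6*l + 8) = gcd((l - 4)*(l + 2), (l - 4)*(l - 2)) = l - 4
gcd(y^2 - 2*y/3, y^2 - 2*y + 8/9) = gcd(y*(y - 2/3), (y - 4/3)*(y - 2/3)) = y - 2/3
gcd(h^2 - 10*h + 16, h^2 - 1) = 1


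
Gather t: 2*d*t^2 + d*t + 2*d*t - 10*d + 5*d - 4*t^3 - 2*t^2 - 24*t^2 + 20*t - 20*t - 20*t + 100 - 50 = -5*d - 4*t^3 + t^2*(2*d - 26) + t*(3*d - 20) + 50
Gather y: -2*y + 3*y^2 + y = 3*y^2 - y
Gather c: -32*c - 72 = -32*c - 72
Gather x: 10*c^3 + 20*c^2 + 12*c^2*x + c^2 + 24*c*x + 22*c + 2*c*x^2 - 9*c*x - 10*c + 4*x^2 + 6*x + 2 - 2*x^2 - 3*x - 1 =10*c^3 + 21*c^2 + 12*c + x^2*(2*c + 2) + x*(12*c^2 + 15*c + 3) + 1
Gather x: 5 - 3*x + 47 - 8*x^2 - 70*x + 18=-8*x^2 - 73*x + 70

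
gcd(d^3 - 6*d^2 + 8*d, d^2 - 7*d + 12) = d - 4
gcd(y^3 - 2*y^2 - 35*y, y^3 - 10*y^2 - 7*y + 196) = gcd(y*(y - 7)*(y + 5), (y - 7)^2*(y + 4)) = y - 7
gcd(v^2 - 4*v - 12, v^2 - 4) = v + 2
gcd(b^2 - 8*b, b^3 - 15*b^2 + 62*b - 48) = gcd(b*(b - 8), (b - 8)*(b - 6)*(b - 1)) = b - 8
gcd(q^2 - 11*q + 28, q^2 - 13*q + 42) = q - 7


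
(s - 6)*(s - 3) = s^2 - 9*s + 18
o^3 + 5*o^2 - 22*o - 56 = (o - 4)*(o + 2)*(o + 7)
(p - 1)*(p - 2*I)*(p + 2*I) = p^3 - p^2 + 4*p - 4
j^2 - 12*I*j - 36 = (j - 6*I)^2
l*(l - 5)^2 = l^3 - 10*l^2 + 25*l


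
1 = 1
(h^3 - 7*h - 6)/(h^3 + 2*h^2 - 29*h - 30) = (h^2 - h - 6)/(h^2 + h - 30)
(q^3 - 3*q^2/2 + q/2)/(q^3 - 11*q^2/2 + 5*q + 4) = q*(2*q^2 - 3*q + 1)/(2*q^3 - 11*q^2 + 10*q + 8)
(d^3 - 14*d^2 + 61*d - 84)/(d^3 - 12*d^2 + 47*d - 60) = (d - 7)/(d - 5)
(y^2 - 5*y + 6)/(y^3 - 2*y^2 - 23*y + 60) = (y - 2)/(y^2 + y - 20)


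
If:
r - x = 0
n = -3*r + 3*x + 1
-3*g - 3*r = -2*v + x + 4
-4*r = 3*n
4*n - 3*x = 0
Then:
No Solution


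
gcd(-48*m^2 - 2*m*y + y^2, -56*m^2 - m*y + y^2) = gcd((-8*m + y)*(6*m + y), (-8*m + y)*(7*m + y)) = -8*m + y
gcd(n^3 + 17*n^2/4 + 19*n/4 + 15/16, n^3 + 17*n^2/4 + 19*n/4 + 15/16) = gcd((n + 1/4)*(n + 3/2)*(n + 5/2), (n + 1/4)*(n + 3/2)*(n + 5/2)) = n^3 + 17*n^2/4 + 19*n/4 + 15/16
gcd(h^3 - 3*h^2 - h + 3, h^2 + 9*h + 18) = 1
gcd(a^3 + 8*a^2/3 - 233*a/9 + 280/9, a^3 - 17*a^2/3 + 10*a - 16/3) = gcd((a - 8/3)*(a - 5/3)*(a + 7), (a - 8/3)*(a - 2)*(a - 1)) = a - 8/3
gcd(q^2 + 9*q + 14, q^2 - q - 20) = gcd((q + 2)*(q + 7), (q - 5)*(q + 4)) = 1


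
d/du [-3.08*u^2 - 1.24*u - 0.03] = -6.16*u - 1.24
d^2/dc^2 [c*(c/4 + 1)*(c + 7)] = 3*c/2 + 11/2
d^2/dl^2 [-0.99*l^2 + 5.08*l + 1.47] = -1.98000000000000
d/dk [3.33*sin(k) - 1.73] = 3.33*cos(k)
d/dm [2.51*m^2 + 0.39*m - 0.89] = 5.02*m + 0.39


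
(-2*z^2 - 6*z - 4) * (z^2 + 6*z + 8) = -2*z^4 - 18*z^3 - 56*z^2 - 72*z - 32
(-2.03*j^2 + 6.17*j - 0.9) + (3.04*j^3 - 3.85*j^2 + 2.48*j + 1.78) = 3.04*j^3 - 5.88*j^2 + 8.65*j + 0.88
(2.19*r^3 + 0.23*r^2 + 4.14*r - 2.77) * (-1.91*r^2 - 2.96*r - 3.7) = -4.1829*r^5 - 6.9217*r^4 - 16.6912*r^3 - 7.8147*r^2 - 7.1188*r + 10.249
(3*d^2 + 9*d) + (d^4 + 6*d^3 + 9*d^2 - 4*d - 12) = d^4 + 6*d^3 + 12*d^2 + 5*d - 12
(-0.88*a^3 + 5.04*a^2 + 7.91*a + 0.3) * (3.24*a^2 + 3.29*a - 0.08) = -2.8512*a^5 + 13.4344*a^4 + 42.2804*a^3 + 26.5927*a^2 + 0.3542*a - 0.024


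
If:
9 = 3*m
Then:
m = 3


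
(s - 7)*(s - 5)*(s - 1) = s^3 - 13*s^2 + 47*s - 35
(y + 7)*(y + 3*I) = y^2 + 7*y + 3*I*y + 21*I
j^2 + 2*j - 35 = (j - 5)*(j + 7)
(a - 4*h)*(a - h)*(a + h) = a^3 - 4*a^2*h - a*h^2 + 4*h^3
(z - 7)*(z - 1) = z^2 - 8*z + 7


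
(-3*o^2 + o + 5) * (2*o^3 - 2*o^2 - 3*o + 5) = -6*o^5 + 8*o^4 + 17*o^3 - 28*o^2 - 10*o + 25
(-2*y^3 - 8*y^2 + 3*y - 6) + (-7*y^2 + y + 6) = -2*y^3 - 15*y^2 + 4*y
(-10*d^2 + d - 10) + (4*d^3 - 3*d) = 4*d^3 - 10*d^2 - 2*d - 10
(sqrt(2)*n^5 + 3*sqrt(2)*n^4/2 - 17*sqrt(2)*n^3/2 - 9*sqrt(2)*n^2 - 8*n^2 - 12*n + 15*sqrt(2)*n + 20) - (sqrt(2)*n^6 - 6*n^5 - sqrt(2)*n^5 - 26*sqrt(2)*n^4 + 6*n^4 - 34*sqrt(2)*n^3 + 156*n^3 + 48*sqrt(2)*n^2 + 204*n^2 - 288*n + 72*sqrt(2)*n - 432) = -sqrt(2)*n^6 + 2*sqrt(2)*n^5 + 6*n^5 - 6*n^4 + 55*sqrt(2)*n^4/2 - 156*n^3 + 51*sqrt(2)*n^3/2 - 212*n^2 - 57*sqrt(2)*n^2 - 57*sqrt(2)*n + 276*n + 452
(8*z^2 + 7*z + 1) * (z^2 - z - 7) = 8*z^4 - z^3 - 62*z^2 - 50*z - 7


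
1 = 1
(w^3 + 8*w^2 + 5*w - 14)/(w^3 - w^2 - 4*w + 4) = (w + 7)/(w - 2)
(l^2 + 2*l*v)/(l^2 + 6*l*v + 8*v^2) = l/(l + 4*v)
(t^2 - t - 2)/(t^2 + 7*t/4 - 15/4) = 4*(t^2 - t - 2)/(4*t^2 + 7*t - 15)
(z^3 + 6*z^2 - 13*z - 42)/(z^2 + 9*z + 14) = z - 3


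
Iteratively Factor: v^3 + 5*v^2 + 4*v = (v)*(v^2 + 5*v + 4) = v*(v + 4)*(v + 1)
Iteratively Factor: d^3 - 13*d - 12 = (d + 1)*(d^2 - d - 12) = (d - 4)*(d + 1)*(d + 3)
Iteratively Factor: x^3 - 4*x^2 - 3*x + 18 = (x - 3)*(x^2 - x - 6) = (x - 3)*(x + 2)*(x - 3)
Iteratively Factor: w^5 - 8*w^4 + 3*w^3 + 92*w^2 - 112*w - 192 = (w + 3)*(w^4 - 11*w^3 + 36*w^2 - 16*w - 64) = (w - 4)*(w + 3)*(w^3 - 7*w^2 + 8*w + 16) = (w - 4)^2*(w + 3)*(w^2 - 3*w - 4) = (w - 4)^3*(w + 3)*(w + 1)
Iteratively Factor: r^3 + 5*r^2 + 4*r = (r)*(r^2 + 5*r + 4) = r*(r + 1)*(r + 4)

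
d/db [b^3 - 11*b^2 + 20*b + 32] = 3*b^2 - 22*b + 20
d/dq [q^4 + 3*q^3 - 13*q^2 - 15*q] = 4*q^3 + 9*q^2 - 26*q - 15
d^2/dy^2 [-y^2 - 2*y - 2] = -2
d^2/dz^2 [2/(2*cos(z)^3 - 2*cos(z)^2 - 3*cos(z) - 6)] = 2*(-2*(4*cos(z) - 3*cos(2*z))^2*sin(z)^2 + (-3*cos(z) - 8*cos(2*z) + 9*cos(3*z))*(3*cos(z) + 2*cos(2*z) - cos(3*z) + 14)/4)/(3*cos(z)/2 + cos(2*z) - cos(3*z)/2 + 7)^3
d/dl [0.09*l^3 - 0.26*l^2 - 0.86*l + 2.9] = 0.27*l^2 - 0.52*l - 0.86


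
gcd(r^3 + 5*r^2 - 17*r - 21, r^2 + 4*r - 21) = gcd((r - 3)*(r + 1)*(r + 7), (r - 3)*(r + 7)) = r^2 + 4*r - 21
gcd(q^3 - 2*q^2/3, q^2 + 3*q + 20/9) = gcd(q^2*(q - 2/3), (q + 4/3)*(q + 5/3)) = 1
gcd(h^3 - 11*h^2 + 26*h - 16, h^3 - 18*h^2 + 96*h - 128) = h^2 - 10*h + 16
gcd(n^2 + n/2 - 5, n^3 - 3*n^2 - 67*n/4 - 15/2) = n + 5/2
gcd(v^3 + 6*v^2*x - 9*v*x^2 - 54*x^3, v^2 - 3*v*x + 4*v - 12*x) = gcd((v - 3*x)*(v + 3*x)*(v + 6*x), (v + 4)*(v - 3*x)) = -v + 3*x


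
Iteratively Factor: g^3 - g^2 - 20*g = (g)*(g^2 - g - 20) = g*(g - 5)*(g + 4)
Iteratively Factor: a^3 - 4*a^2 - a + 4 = (a + 1)*(a^2 - 5*a + 4) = (a - 1)*(a + 1)*(a - 4)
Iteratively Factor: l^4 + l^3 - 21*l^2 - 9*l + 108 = (l - 3)*(l^3 + 4*l^2 - 9*l - 36) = (l - 3)*(l + 3)*(l^2 + l - 12) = (l - 3)^2*(l + 3)*(l + 4)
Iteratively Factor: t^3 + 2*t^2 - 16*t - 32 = (t + 4)*(t^2 - 2*t - 8) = (t - 4)*(t + 4)*(t + 2)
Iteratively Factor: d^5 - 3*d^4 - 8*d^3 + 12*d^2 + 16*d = (d - 4)*(d^4 + d^3 - 4*d^2 - 4*d) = d*(d - 4)*(d^3 + d^2 - 4*d - 4) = d*(d - 4)*(d + 1)*(d^2 - 4) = d*(d - 4)*(d - 2)*(d + 1)*(d + 2)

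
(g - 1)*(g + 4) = g^2 + 3*g - 4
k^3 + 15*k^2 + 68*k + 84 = (k + 2)*(k + 6)*(k + 7)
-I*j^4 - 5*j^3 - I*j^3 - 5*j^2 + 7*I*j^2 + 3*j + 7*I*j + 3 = (j - 3*I)*(j - I)^2*(-I*j - I)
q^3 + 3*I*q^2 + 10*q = q*(q - 2*I)*(q + 5*I)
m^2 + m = m*(m + 1)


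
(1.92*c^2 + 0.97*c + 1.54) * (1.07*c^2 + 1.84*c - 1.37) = 2.0544*c^4 + 4.5707*c^3 + 0.8022*c^2 + 1.5047*c - 2.1098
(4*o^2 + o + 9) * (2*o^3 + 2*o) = 8*o^5 + 2*o^4 + 26*o^3 + 2*o^2 + 18*o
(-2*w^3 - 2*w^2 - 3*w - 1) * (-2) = 4*w^3 + 4*w^2 + 6*w + 2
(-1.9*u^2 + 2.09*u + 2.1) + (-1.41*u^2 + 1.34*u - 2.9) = -3.31*u^2 + 3.43*u - 0.8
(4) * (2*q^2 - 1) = 8*q^2 - 4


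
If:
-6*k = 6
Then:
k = -1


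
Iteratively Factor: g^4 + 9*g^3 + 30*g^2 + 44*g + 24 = (g + 2)*(g^3 + 7*g^2 + 16*g + 12) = (g + 2)^2*(g^2 + 5*g + 6) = (g + 2)^2*(g + 3)*(g + 2)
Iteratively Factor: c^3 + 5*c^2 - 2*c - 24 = (c - 2)*(c^2 + 7*c + 12) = (c - 2)*(c + 3)*(c + 4)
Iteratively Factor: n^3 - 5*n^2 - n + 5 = (n - 1)*(n^2 - 4*n - 5) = (n - 1)*(n + 1)*(n - 5)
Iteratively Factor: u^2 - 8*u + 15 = (u - 5)*(u - 3)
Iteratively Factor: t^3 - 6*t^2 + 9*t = (t - 3)*(t^2 - 3*t) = t*(t - 3)*(t - 3)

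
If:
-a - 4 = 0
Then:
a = -4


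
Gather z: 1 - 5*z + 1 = 2 - 5*z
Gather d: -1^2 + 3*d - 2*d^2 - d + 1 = -2*d^2 + 2*d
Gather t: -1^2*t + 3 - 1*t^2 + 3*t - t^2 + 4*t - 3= -2*t^2 + 6*t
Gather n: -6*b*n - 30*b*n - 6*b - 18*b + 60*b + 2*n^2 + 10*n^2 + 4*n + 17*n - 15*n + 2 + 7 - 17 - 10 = 36*b + 12*n^2 + n*(6 - 36*b) - 18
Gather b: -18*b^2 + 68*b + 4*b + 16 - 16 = -18*b^2 + 72*b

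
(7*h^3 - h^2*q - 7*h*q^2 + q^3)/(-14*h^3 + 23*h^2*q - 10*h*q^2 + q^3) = (h + q)/(-2*h + q)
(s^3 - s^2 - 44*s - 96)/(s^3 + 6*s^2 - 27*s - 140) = (s^2 - 5*s - 24)/(s^2 + 2*s - 35)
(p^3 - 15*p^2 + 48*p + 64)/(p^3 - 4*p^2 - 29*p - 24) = (p - 8)/(p + 3)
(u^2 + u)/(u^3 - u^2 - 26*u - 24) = u/(u^2 - 2*u - 24)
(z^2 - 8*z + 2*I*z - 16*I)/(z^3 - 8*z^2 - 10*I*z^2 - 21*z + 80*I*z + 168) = (z + 2*I)/(z^2 - 10*I*z - 21)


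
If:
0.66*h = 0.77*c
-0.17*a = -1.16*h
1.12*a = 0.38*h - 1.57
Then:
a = -1.48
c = -0.19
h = -0.22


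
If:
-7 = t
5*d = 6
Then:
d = 6/5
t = -7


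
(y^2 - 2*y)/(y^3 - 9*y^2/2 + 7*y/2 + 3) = 2*y/(2*y^2 - 5*y - 3)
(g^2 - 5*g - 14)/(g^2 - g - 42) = (g + 2)/(g + 6)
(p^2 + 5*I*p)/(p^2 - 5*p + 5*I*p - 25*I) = p/(p - 5)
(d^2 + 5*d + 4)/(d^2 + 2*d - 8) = (d + 1)/(d - 2)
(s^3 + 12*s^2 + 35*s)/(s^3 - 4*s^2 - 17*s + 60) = s*(s^2 + 12*s + 35)/(s^3 - 4*s^2 - 17*s + 60)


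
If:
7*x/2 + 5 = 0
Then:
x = -10/7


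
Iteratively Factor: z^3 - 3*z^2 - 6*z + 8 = (z + 2)*(z^2 - 5*z + 4) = (z - 1)*(z + 2)*(z - 4)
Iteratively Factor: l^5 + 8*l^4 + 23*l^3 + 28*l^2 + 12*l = (l)*(l^4 + 8*l^3 + 23*l^2 + 28*l + 12) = l*(l + 2)*(l^3 + 6*l^2 + 11*l + 6) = l*(l + 2)^2*(l^2 + 4*l + 3) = l*(l + 1)*(l + 2)^2*(l + 3)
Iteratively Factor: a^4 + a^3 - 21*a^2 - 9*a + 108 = (a - 3)*(a^3 + 4*a^2 - 9*a - 36) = (a - 3)*(a + 3)*(a^2 + a - 12) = (a - 3)*(a + 3)*(a + 4)*(a - 3)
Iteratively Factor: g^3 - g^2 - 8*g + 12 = (g + 3)*(g^2 - 4*g + 4) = (g - 2)*(g + 3)*(g - 2)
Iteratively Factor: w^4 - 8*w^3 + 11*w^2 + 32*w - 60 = (w + 2)*(w^3 - 10*w^2 + 31*w - 30) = (w - 5)*(w + 2)*(w^2 - 5*w + 6) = (w - 5)*(w - 2)*(w + 2)*(w - 3)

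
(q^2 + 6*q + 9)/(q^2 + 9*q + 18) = (q + 3)/(q + 6)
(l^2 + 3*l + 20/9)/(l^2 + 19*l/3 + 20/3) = (l + 5/3)/(l + 5)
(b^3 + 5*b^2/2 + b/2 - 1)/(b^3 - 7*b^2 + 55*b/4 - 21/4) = 2*(b^2 + 3*b + 2)/(2*b^2 - 13*b + 21)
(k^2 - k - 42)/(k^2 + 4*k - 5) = (k^2 - k - 42)/(k^2 + 4*k - 5)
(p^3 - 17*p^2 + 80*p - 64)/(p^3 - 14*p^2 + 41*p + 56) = (p^2 - 9*p + 8)/(p^2 - 6*p - 7)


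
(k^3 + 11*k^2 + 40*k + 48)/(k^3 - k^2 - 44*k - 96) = (k + 4)/(k - 8)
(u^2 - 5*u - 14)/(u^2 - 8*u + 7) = (u + 2)/(u - 1)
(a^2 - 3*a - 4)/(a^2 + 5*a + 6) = (a^2 - 3*a - 4)/(a^2 + 5*a + 6)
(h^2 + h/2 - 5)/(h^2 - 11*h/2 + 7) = (2*h + 5)/(2*h - 7)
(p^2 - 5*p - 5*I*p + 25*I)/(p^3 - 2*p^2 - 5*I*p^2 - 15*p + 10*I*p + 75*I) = 1/(p + 3)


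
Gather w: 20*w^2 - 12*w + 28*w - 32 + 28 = 20*w^2 + 16*w - 4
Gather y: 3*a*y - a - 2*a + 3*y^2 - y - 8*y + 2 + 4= -3*a + 3*y^2 + y*(3*a - 9) + 6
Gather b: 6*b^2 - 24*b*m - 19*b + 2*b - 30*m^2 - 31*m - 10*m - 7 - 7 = 6*b^2 + b*(-24*m - 17) - 30*m^2 - 41*m - 14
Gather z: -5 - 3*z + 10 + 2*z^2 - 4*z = 2*z^2 - 7*z + 5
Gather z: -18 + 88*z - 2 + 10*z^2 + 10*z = 10*z^2 + 98*z - 20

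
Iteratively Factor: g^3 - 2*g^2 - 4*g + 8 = (g - 2)*(g^2 - 4) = (g - 2)^2*(g + 2)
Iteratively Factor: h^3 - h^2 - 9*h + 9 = (h + 3)*(h^2 - 4*h + 3) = (h - 1)*(h + 3)*(h - 3)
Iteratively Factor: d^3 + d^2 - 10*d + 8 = (d - 2)*(d^2 + 3*d - 4) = (d - 2)*(d + 4)*(d - 1)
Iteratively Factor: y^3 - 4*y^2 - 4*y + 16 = (y - 2)*(y^2 - 2*y - 8) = (y - 4)*(y - 2)*(y + 2)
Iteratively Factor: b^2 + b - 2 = (b + 2)*(b - 1)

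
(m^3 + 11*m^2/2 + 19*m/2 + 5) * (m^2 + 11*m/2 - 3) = m^5 + 11*m^4 + 147*m^3/4 + 163*m^2/4 - m - 15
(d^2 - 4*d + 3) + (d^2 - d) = 2*d^2 - 5*d + 3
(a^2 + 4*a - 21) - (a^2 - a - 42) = 5*a + 21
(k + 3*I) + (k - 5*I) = 2*k - 2*I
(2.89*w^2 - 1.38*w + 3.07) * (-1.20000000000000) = -3.468*w^2 + 1.656*w - 3.684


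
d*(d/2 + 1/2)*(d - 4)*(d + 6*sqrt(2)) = d^4/2 - 3*d^3/2 + 3*sqrt(2)*d^3 - 9*sqrt(2)*d^2 - 2*d^2 - 12*sqrt(2)*d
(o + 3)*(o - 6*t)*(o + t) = o^3 - 5*o^2*t + 3*o^2 - 6*o*t^2 - 15*o*t - 18*t^2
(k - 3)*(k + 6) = k^2 + 3*k - 18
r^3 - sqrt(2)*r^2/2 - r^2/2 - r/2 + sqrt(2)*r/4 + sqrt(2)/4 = (r - 1)*(r + 1/2)*(r - sqrt(2)/2)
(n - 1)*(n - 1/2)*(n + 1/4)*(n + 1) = n^4 - n^3/4 - 9*n^2/8 + n/4 + 1/8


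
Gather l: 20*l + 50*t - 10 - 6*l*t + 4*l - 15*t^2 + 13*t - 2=l*(24 - 6*t) - 15*t^2 + 63*t - 12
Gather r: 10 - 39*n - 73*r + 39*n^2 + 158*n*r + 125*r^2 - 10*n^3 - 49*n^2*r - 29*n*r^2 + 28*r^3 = -10*n^3 + 39*n^2 - 39*n + 28*r^3 + r^2*(125 - 29*n) + r*(-49*n^2 + 158*n - 73) + 10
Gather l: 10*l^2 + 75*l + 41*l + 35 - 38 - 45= 10*l^2 + 116*l - 48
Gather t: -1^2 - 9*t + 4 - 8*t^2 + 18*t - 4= -8*t^2 + 9*t - 1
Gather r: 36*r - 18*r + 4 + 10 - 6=18*r + 8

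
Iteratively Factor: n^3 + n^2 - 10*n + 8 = (n + 4)*(n^2 - 3*n + 2) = (n - 1)*(n + 4)*(n - 2)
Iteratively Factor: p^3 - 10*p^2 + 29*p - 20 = (p - 1)*(p^2 - 9*p + 20) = (p - 4)*(p - 1)*(p - 5)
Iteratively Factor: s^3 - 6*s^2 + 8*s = (s)*(s^2 - 6*s + 8) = s*(s - 2)*(s - 4)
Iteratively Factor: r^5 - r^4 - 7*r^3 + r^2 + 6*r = (r)*(r^4 - r^3 - 7*r^2 + r + 6) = r*(r - 1)*(r^3 - 7*r - 6) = r*(r - 1)*(r + 1)*(r^2 - r - 6) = r*(r - 3)*(r - 1)*(r + 1)*(r + 2)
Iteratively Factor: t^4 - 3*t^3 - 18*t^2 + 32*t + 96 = (t - 4)*(t^3 + t^2 - 14*t - 24) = (t - 4)^2*(t^2 + 5*t + 6) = (t - 4)^2*(t + 3)*(t + 2)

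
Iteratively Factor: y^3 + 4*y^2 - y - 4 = (y + 4)*(y^2 - 1) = (y - 1)*(y + 4)*(y + 1)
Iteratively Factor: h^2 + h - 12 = (h - 3)*(h + 4)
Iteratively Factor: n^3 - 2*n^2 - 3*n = (n - 3)*(n^2 + n) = (n - 3)*(n + 1)*(n)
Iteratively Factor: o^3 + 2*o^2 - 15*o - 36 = (o - 4)*(o^2 + 6*o + 9) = (o - 4)*(o + 3)*(o + 3)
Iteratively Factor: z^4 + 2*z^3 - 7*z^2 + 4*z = (z + 4)*(z^3 - 2*z^2 + z) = (z - 1)*(z + 4)*(z^2 - z) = (z - 1)^2*(z + 4)*(z)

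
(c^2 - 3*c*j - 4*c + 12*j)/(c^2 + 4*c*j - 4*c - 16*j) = (c - 3*j)/(c + 4*j)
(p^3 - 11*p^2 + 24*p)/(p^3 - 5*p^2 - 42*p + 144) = p/(p + 6)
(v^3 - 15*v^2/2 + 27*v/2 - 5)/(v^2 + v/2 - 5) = (2*v^2 - 11*v + 5)/(2*v + 5)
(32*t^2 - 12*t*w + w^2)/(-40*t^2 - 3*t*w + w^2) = (-4*t + w)/(5*t + w)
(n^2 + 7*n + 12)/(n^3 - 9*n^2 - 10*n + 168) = (n + 3)/(n^2 - 13*n + 42)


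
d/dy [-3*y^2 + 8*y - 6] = 8 - 6*y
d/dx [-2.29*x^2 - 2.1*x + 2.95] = -4.58*x - 2.1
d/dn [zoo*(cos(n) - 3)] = zoo*sin(n)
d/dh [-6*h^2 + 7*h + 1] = 7 - 12*h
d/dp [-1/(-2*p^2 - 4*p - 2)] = (-p - 1)/(p^2 + 2*p + 1)^2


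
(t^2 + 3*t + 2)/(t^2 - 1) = (t + 2)/(t - 1)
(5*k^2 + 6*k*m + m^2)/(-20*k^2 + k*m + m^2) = (-k - m)/(4*k - m)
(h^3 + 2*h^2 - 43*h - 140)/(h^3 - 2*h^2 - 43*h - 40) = (h^2 - 3*h - 28)/(h^2 - 7*h - 8)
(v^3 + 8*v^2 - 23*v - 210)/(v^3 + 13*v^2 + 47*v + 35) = (v^2 + v - 30)/(v^2 + 6*v + 5)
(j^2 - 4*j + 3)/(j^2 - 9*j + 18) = (j - 1)/(j - 6)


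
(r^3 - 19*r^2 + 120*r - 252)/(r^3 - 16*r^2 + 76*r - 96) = (r^2 - 13*r + 42)/(r^2 - 10*r + 16)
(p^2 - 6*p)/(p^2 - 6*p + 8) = p*(p - 6)/(p^2 - 6*p + 8)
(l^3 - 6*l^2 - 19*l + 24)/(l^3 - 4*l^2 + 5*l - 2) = (l^2 - 5*l - 24)/(l^2 - 3*l + 2)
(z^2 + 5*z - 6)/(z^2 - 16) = (z^2 + 5*z - 6)/(z^2 - 16)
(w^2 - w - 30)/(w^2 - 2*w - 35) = (w - 6)/(w - 7)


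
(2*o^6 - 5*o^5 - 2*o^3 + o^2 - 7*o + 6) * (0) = 0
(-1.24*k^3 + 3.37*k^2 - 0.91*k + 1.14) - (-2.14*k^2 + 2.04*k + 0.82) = -1.24*k^3 + 5.51*k^2 - 2.95*k + 0.32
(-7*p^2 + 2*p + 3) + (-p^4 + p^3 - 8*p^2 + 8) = -p^4 + p^3 - 15*p^2 + 2*p + 11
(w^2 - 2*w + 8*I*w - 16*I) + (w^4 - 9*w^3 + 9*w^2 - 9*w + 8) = w^4 - 9*w^3 + 10*w^2 - 11*w + 8*I*w + 8 - 16*I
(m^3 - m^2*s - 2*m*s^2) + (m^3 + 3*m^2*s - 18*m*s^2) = 2*m^3 + 2*m^2*s - 20*m*s^2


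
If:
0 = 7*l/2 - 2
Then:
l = 4/7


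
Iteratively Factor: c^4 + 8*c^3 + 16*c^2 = (c)*(c^3 + 8*c^2 + 16*c) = c^2*(c^2 + 8*c + 16) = c^2*(c + 4)*(c + 4)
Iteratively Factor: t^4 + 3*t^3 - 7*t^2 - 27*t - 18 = (t + 2)*(t^3 + t^2 - 9*t - 9) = (t - 3)*(t + 2)*(t^2 + 4*t + 3) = (t - 3)*(t + 2)*(t + 3)*(t + 1)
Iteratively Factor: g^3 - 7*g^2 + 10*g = (g - 2)*(g^2 - 5*g) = (g - 5)*(g - 2)*(g)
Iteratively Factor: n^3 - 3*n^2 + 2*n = (n - 2)*(n^2 - n) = n*(n - 2)*(n - 1)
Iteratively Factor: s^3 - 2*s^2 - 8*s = (s)*(s^2 - 2*s - 8) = s*(s - 4)*(s + 2)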